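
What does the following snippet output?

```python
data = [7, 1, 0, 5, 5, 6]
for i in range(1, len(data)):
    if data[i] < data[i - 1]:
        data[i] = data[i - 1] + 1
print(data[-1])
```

12

i=1: 1<7, data[1] = 7+1 = 8 → [7, 8, 0, 5, 5, 6]
i=2: 0<8, data[2] = 8+1 = 9 → [7, 8, 9, 5, 5, 6]
i=3: 5<9, data[3] = 9+1 = 10 → [7, 8, 9, 10, 5, 6]
i=4: 5<10, data[4] = 10+1 = 11 → [7, 8, 9, 10, 11, 6]
i=5: 6<11, data[5] = 11+1 = 12 → [7, 8, 9, 10, 11, 12]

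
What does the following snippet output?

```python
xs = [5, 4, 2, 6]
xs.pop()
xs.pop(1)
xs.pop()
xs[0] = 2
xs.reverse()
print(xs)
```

pop() removes 6 → [5, 4, 2]
pop(1) removes 4 → [5, 2]
pop() removes 2 → [5]
xs[0] = 2 → [2]
reverse → [2]

[2]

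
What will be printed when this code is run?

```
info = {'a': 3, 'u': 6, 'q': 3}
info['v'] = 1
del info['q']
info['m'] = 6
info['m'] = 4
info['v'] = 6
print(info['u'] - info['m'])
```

2

info['v'] = 1 → {'a': 3, 'u': 6, 'q': 3, 'v': 1}
del 'q' → {'a': 3, 'u': 6, 'v': 1}
info['m'] = 6 → {'a': 3, 'u': 6, 'v': 1, 'm': 6}
info['m'] = 4 → {'a': 3, 'u': 6, 'v': 1, 'm': 4}
info['v'] = 6 → {'a': 3, 'u': 6, 'v': 6, 'm': 4}
info['u']-info['m'] = 6-4 = 2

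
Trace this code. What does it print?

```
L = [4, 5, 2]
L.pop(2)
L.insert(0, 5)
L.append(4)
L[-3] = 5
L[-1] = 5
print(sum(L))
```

pop(2) removes 2 → [4, 5]
insert 5 at 0 → [5, 4, 5]
append 4 → [5, 4, 5, 4]
L[-3] = 5 → [5, 5, 5, 4]
L[-1] = 5 → [5, 5, 5, 5]
sum = 20

20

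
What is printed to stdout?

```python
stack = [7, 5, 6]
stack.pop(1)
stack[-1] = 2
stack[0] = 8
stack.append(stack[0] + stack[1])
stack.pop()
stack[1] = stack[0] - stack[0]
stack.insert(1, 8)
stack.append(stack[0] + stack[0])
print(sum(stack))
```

32

pop(1) removes 5 → [7, 6]
stack[-1] = 2 → [7, 2]
stack[0] = 8 → [8, 2]
append stack[0]+stack[1] = 8+2 = 10 → [8, 2, 10]
pop() removes 10 → [8, 2]
stack[1] = stack[0]-stack[0] = 8-8 = 0 → [8, 0]
insert 8 at 1 → [8, 8, 0]
append stack[0]+stack[0] = 8+8 = 16 → [8, 8, 0, 16]
sum = 32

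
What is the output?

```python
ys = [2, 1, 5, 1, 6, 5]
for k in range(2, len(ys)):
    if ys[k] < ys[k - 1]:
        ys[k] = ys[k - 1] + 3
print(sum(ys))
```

41

k=2: 5>=1, unchanged → [2, 1, 5, 1, 6, 5]
k=3: 1<5, ys[3] = 5+3 = 8 → [2, 1, 5, 8, 6, 5]
k=4: 6<8, ys[4] = 8+3 = 11 → [2, 1, 5, 8, 11, 5]
k=5: 5<11, ys[5] = 11+3 = 14 → [2, 1, 5, 8, 11, 14]
sum = 41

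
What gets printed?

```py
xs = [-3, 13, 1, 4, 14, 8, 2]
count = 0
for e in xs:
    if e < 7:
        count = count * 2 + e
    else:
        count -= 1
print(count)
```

e=-3: <7, count = 0*2+(-3) = -3
e=13: not <7, count = (-3)-1 = -4
e=1: <7, count = (-4)*2+1 = -7
e=4: <7, count = (-7)*2+4 = -10
e=14: not <7, count = (-10)-1 = -11
e=8: not <7, count = (-11)-1 = -12
e=2: <7, count = (-12)*2+2 = -22

-22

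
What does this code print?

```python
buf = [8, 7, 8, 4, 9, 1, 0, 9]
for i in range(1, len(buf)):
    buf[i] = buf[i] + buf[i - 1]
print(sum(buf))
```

229

i=1: buf[1] = 7+8 = 15 → [8, 15, 8, 4, 9, 1, 0, 9]
i=2: buf[2] = 8+15 = 23 → [8, 15, 23, 4, 9, 1, 0, 9]
i=3: buf[3] = 4+23 = 27 → [8, 15, 23, 27, 9, 1, 0, 9]
i=4: buf[4] = 9+27 = 36 → [8, 15, 23, 27, 36, 1, 0, 9]
i=5: buf[5] = 1+36 = 37 → [8, 15, 23, 27, 36, 37, 0, 9]
i=6: buf[6] = 0+37 = 37 → [8, 15, 23, 27, 36, 37, 37, 9]
i=7: buf[7] = 9+37 = 46 → [8, 15, 23, 27, 36, 37, 37, 46]
sum = 229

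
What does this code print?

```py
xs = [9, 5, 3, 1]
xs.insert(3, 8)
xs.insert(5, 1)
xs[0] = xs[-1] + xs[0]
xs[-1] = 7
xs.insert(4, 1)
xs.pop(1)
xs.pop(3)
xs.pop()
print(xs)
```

[10, 3, 8, 1]

insert 8 at 3 → [9, 5, 3, 8, 1]
insert 1 at 5 → [9, 5, 3, 8, 1, 1]
xs[0] = xs[-1]+xs[0] = 1+9 = 10 → [10, 5, 3, 8, 1, 1]
xs[-1] = 7 → [10, 5, 3, 8, 1, 7]
insert 1 at 4 → [10, 5, 3, 8, 1, 1, 7]
pop(1) removes 5 → [10, 3, 8, 1, 1, 7]
pop(3) removes 1 → [10, 3, 8, 1, 7]
pop() removes 7 → [10, 3, 8, 1]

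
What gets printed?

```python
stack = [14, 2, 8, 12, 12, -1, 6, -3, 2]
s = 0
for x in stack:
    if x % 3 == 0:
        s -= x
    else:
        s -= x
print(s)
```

-52

x=14: not %3==0, s = 0-14 = -14
x=2: not %3==0, s = (-14)-2 = -16
x=8: not %3==0, s = (-16)-8 = -24
x=12: %3==0, s = (-24)-12 = -36
x=12: %3==0, s = (-36)-12 = -48
x=-1: not %3==0, s = (-48)-(-1) = -47
x=6: %3==0, s = (-47)-6 = -53
x=-3: %3==0, s = (-53)-(-3) = -50
x=2: not %3==0, s = (-50)-2 = -52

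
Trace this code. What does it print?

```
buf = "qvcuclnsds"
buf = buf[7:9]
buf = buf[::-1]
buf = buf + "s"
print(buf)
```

slice [7:9] → 'sd'
reverse → 'ds'
+ 's' → 'dss'

dss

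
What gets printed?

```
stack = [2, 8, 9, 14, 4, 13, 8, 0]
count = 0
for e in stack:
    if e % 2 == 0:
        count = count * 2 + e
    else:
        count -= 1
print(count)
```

e=2: even, count = 0*2+2 = 2
e=8: even, count = 2*2+8 = 12
e=9: not even, count = 12-1 = 11
e=14: even, count = 11*2+14 = 36
e=4: even, count = 36*2+4 = 76
e=13: not even, count = 76-1 = 75
e=8: even, count = 75*2+8 = 158
e=0: even, count = 158*2+0 = 316

316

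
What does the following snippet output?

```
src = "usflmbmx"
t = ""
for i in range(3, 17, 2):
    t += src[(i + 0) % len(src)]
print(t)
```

lbxslbx

i=3: add src[3]='l' → 'l'
i=5: add src[5]='b' → 'lb'
i=7: add src[7]='x' → 'lbx'
i=9: add src[1]='s' → 'lbxs'
i=11: add src[3]='l' → 'lbxsl'
i=13: add src[5]='b' → 'lbxslb'
i=15: add src[7]='x' → 'lbxslbx'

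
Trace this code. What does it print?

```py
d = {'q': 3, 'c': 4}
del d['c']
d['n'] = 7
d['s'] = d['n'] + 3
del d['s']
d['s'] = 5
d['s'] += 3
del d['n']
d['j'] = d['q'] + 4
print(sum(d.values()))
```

18

del 'c' → {'q': 3}
d['n'] = 7 → {'q': 3, 'n': 7}
d['s'] = d['n']+3 = 10 → {'q': 3, 'n': 7, 's': 10}
del 's' → {'q': 3, 'n': 7}
d['s'] = 5 → {'q': 3, 'n': 7, 's': 5}
d['s'] = 5+3 = 8 → {'q': 3, 'n': 7, 's': 8}
del 'n' → {'q': 3, 's': 8}
d['j'] = d['q']+4 = 7 → {'q': 3, 's': 8, 'j': 7}
sum of values = 18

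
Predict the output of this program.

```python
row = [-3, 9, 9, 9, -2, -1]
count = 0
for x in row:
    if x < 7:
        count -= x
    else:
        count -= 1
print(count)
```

3

x=-3: <7, count = 0-(-3) = 3
x=9: not <7, count = 3-1 = 2
x=9: not <7, count = 2-1 = 1
x=9: not <7, count = 1-1 = 0
x=-2: <7, count = 0-(-2) = 2
x=-1: <7, count = 2-(-1) = 3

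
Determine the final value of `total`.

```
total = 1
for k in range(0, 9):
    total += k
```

37

k=0: total = 1+0 = 1
k=1: total = 1+1 = 2
k=2: total = 2+2 = 4
k=3: total = 4+3 = 7
k=4: total = 7+4 = 11
k=5: total = 11+5 = 16
k=6: total = 16+6 = 22
k=7: total = 22+7 = 29
k=8: total = 29+8 = 37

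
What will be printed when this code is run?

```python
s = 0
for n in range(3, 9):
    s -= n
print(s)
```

-33

n=3: s = 0-3 = -3
n=4: s = (-3)-4 = -7
n=5: s = (-7)-5 = -12
n=6: s = (-12)-6 = -18
n=7: s = (-18)-7 = -25
n=8: s = (-25)-8 = -33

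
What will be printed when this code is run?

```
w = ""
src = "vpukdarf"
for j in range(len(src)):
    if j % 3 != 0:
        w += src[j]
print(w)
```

j=0: skip
j=1: add 'p' → 'p'
j=2: add 'u' → 'pu'
j=3: skip
j=4: add 'd' → 'pud'
j=5: add 'a' → 'puda'
j=6: skip
j=7: add 'f' → 'pudaf'

pudaf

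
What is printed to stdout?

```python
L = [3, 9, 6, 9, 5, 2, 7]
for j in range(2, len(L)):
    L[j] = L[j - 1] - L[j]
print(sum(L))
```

-35

j=2: L[2] = 9-6 = 3 → [3, 9, 3, 9, 5, 2, 7]
j=3: L[3] = 3-9 = -6 → [3, 9, 3, -6, 5, 2, 7]
j=4: L[4] = (-6)-5 = -11 → [3, 9, 3, -6, -11, 2, 7]
j=5: L[5] = (-11)-2 = -13 → [3, 9, 3, -6, -11, -13, 7]
j=6: L[6] = (-13)-7 = -20 → [3, 9, 3, -6, -11, -13, -20]
sum = -35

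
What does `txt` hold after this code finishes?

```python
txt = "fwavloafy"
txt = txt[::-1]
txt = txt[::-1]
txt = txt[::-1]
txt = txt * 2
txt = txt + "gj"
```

'yfaolvawfyfaolvawfgj'

reverse → 'yfaolvawf'
reverse → 'fwavloafy'
reverse → 'yfaolvawf'
repeat ×2 → 'yfaolvawfyfaolvawf'
+ 'gj' → 'yfaolvawfyfaolvawfgj'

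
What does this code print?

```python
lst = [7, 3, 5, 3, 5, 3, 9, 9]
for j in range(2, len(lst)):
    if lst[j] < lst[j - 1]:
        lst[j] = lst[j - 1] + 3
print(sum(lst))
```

85

j=2: 5>=3, unchanged → [7, 3, 5, 3, 5, 3, 9, 9]
j=3: 3<5, lst[3] = 5+3 = 8 → [7, 3, 5, 8, 5, 3, 9, 9]
j=4: 5<8, lst[4] = 8+3 = 11 → [7, 3, 5, 8, 11, 3, 9, 9]
j=5: 3<11, lst[5] = 11+3 = 14 → [7, 3, 5, 8, 11, 14, 9, 9]
j=6: 9<14, lst[6] = 14+3 = 17 → [7, 3, 5, 8, 11, 14, 17, 9]
j=7: 9<17, lst[7] = 17+3 = 20 → [7, 3, 5, 8, 11, 14, 17, 20]
sum = 85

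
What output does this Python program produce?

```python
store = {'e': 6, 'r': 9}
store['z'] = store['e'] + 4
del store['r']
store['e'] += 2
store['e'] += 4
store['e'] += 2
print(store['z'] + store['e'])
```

24

store['z'] = store['e']+4 = 10 → {'e': 6, 'r': 9, 'z': 10}
del 'r' → {'e': 6, 'z': 10}
store['e'] = 6+2 = 8 → {'e': 8, 'z': 10}
store['e'] = 8+4 = 12 → {'e': 12, 'z': 10}
store['e'] = 12+2 = 14 → {'e': 14, 'z': 10}
store['z']+store['e'] = 10+14 = 24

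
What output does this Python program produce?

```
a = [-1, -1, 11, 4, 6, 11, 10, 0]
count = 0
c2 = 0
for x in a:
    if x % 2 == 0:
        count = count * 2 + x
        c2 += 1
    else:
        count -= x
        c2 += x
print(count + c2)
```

x=-1: not even, count = 0-(-1) = 1; c2=-1
x=-1: not even, count = 1-(-1) = 2; c2=-2
x=11: not even, count = 2-11 = -9; c2=9
x=4: even, count = (-9)*2+4 = -14; c2=10
x=6: even, count = (-14)*2+6 = -22; c2=11
x=11: not even, count = (-22)-11 = -33; c2=22
x=10: even, count = (-33)*2+10 = -56; c2=23
x=0: even, count = (-56)*2+0 = -112; c2=24
count+c2 = (-112)+24 = -88

-88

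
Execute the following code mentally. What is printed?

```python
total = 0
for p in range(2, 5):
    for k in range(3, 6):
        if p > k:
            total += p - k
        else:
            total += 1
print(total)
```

p=2,k=3: not 2>3, total = 0+1 = 1
p=2,k=4: not 2>4, total = 1+1 = 2
p=2,k=5: not 2>5, total = 2+1 = 3
p=3,k=3: not 3>3, total = 3+1 = 4
p=3,k=4: not 3>4, total = 4+1 = 5
p=3,k=5: not 3>5, total = 5+1 = 6
p=4,k=3: 4>3, total = 6+1 = 7
p=4,k=4: not 4>4, total = 7+1 = 8
p=4,k=5: not 4>5, total = 8+1 = 9

9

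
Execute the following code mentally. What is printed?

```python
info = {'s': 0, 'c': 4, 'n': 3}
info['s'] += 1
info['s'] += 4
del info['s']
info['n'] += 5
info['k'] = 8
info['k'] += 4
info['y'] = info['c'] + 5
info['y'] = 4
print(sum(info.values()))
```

info['s'] = 0+1 = 1 → {'s': 1, 'c': 4, 'n': 3}
info['s'] = 1+4 = 5 → {'s': 5, 'c': 4, 'n': 3}
del 's' → {'c': 4, 'n': 3}
info['n'] = 3+5 = 8 → {'c': 4, 'n': 8}
info['k'] = 8 → {'c': 4, 'n': 8, 'k': 8}
info['k'] = 8+4 = 12 → {'c': 4, 'n': 8, 'k': 12}
info['y'] = info['c']+5 = 9 → {'c': 4, 'n': 8, 'k': 12, 'y': 9}
info['y'] = 4 → {'c': 4, 'n': 8, 'k': 12, 'y': 4}
sum of values = 28

28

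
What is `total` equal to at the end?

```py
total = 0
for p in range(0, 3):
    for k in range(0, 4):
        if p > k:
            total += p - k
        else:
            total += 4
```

40

p=0,k=0: not 0>0, total = 0+4 = 4
p=0,k=1: not 0>1, total = 4+4 = 8
p=0,k=2: not 0>2, total = 8+4 = 12
p=0,k=3: not 0>3, total = 12+4 = 16
p=1,k=0: 1>0, total = 16+1 = 17
p=1,k=1: not 1>1, total = 17+4 = 21
p=1,k=2: not 1>2, total = 21+4 = 25
p=1,k=3: not 1>3, total = 25+4 = 29
p=2,k=0: 2>0, total = 29+2 = 31
p=2,k=1: 2>1, total = 31+1 = 32
p=2,k=2: not 2>2, total = 32+4 = 36
p=2,k=3: not 2>3, total = 36+4 = 40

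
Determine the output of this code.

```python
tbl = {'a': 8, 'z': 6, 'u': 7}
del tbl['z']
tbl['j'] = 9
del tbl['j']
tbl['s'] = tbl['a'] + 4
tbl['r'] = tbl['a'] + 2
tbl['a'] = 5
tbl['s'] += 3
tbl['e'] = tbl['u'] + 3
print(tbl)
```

{'a': 5, 'u': 7, 's': 15, 'r': 10, 'e': 10}

del 'z' → {'a': 8, 'u': 7}
tbl['j'] = 9 → {'a': 8, 'u': 7, 'j': 9}
del 'j' → {'a': 8, 'u': 7}
tbl['s'] = tbl['a']+4 = 12 → {'a': 8, 'u': 7, 's': 12}
tbl['r'] = tbl['a']+2 = 10 → {'a': 8, 'u': 7, 's': 12, 'r': 10}
tbl['a'] = 5 → {'a': 5, 'u': 7, 's': 12, 'r': 10}
tbl['s'] = 12+3 = 15 → {'a': 5, 'u': 7, 's': 15, 'r': 10}
tbl['e'] = tbl['u']+3 = 10 → {'a': 5, 'u': 7, 's': 15, 'r': 10, 'e': 10}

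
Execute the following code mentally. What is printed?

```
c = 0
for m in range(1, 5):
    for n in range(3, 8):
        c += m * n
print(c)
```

m=1,n=3: c = 0+3 = 3
m=1,n=4: c = 3+4 = 7
m=1,n=5: c = 7+5 = 12
m=1,n=6: c = 12+6 = 18
m=1,n=7: c = 18+7 = 25
m=2,n=3: c = 25+6 = 31
m=2,n=4: c = 31+8 = 39
m=2,n=5: c = 39+10 = 49
m=2,n=6: c = 49+12 = 61
m=2,n=7: c = 61+14 = 75
m=3,n=3: c = 75+9 = 84
m=3,n=4: c = 84+12 = 96
m=3,n=5: c = 96+15 = 111
m=3,n=6: c = 111+18 = 129
m=3,n=7: c = 129+21 = 150
m=4,n=3: c = 150+12 = 162
m=4,n=4: c = 162+16 = 178
m=4,n=5: c = 178+20 = 198
m=4,n=6: c = 198+24 = 222
m=4,n=7: c = 222+28 = 250

250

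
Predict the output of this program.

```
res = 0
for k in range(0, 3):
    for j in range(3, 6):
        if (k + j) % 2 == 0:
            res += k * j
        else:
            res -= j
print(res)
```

k=0,j=3: odd sum, res = 0-3 = -3
k=0,j=4: even sum, res = (-3)+0 = -3
k=0,j=5: odd sum, res = (-3)-5 = -8
k=1,j=3: even sum, res = (-8)+3 = -5
k=1,j=4: odd sum, res = (-5)-4 = -9
k=1,j=5: even sum, res = (-9)+5 = -4
k=2,j=3: odd sum, res = (-4)-3 = -7
k=2,j=4: even sum, res = (-7)+8 = 1
k=2,j=5: odd sum, res = 1-5 = -4

-4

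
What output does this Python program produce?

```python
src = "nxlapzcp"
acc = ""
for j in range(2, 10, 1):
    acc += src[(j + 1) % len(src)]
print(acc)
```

apzcpnxl

j=2: add src[3]='a' → 'a'
j=3: add src[4]='p' → 'ap'
j=4: add src[5]='z' → 'apz'
j=5: add src[6]='c' → 'apzc'
j=6: add src[7]='p' → 'apzcp'
j=7: add src[0]='n' → 'apzcpn'
j=8: add src[1]='x' → 'apzcpnx'
j=9: add src[2]='l' → 'apzcpnxl'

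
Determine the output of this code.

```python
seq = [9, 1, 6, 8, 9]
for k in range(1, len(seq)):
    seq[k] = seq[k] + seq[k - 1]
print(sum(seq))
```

k=1: seq[1] = 1+9 = 10 → [9, 10, 6, 8, 9]
k=2: seq[2] = 6+10 = 16 → [9, 10, 16, 8, 9]
k=3: seq[3] = 8+16 = 24 → [9, 10, 16, 24, 9]
k=4: seq[4] = 9+24 = 33 → [9, 10, 16, 24, 33]
sum = 92

92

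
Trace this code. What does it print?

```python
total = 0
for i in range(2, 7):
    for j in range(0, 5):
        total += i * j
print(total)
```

i=2,j=0: total = 0+0 = 0
i=2,j=1: total = 0+2 = 2
i=2,j=2: total = 2+4 = 6
i=2,j=3: total = 6+6 = 12
i=2,j=4: total = 12+8 = 20
i=3,j=0: total = 20+0 = 20
i=3,j=1: total = 20+3 = 23
i=3,j=2: total = 23+6 = 29
i=3,j=3: total = 29+9 = 38
i=3,j=4: total = 38+12 = 50
i=4,j=0: total = 50+0 = 50
i=4,j=1: total = 50+4 = 54
i=4,j=2: total = 54+8 = 62
i=4,j=3: total = 62+12 = 74
i=4,j=4: total = 74+16 = 90
i=5,j=0: total = 90+0 = 90
i=5,j=1: total = 90+5 = 95
i=5,j=2: total = 95+10 = 105
i=5,j=3: total = 105+15 = 120
i=5,j=4: total = 120+20 = 140
i=6,j=0: total = 140+0 = 140
i=6,j=1: total = 140+6 = 146
i=6,j=2: total = 146+12 = 158
i=6,j=3: total = 158+18 = 176
i=6,j=4: total = 176+24 = 200

200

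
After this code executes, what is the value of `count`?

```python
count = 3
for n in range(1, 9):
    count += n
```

39

n=1: count = 3+1 = 4
n=2: count = 4+2 = 6
n=3: count = 6+3 = 9
n=4: count = 9+4 = 13
n=5: count = 13+5 = 18
n=6: count = 18+6 = 24
n=7: count = 24+7 = 31
n=8: count = 31+8 = 39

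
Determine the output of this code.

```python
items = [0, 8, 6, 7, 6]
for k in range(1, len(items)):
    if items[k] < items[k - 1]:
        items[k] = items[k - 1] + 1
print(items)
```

[0, 8, 9, 10, 11]

k=1: 8>=0, unchanged → [0, 8, 6, 7, 6]
k=2: 6<8, items[2] = 8+1 = 9 → [0, 8, 9, 7, 6]
k=3: 7<9, items[3] = 9+1 = 10 → [0, 8, 9, 10, 6]
k=4: 6<10, items[4] = 10+1 = 11 → [0, 8, 9, 10, 11]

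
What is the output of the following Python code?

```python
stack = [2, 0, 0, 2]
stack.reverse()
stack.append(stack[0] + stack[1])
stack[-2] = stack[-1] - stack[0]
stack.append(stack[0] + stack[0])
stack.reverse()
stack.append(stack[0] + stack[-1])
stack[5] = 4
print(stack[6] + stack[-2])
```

reverse → [2, 0, 0, 2]
append stack[0]+stack[1] = 2+0 = 2 → [2, 0, 0, 2, 2]
stack[-2] = stack[-1]-stack[0] = 2-2 = 0 → [2, 0, 0, 0, 2]
append stack[0]+stack[0] = 2+2 = 4 → [2, 0, 0, 0, 2, 4]
reverse → [4, 2, 0, 0, 0, 2]
append stack[0]+stack[-1] = 4+2 = 6 → [4, 2, 0, 0, 0, 2, 6]
stack[5] = 4 → [4, 2, 0, 0, 0, 4, 6]
stack[6]+stack[-2] = 6+4 = 10

10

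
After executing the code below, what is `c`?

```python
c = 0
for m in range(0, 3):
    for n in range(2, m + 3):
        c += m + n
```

m=0,n=2: c = 0+2 = 2
m=1,n=2: c = 2+3 = 5
m=1,n=3: c = 5+4 = 9
m=2,n=2: c = 9+4 = 13
m=2,n=3: c = 13+5 = 18
m=2,n=4: c = 18+6 = 24

24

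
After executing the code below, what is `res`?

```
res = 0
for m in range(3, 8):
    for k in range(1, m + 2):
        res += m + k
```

270

m=3,k=1: res = 0+4 = 4
m=3,k=2: res = 4+5 = 9
m=3,k=3: res = 9+6 = 15
m=3,k=4: res = 15+7 = 22
m=4,k=1: res = 22+5 = 27
m=4,k=2: res = 27+6 = 33
m=4,k=3: res = 33+7 = 40
m=4,k=4: res = 40+8 = 48
m=4,k=5: res = 48+9 = 57
m=5,k=1: res = 57+6 = 63
m=5,k=2: res = 63+7 = 70
m=5,k=3: res = 70+8 = 78
m=5,k=4: res = 78+9 = 87
m=5,k=5: res = 87+10 = 97
m=5,k=6: res = 97+11 = 108
m=6,k=1: res = 108+7 = 115
m=6,k=2: res = 115+8 = 123
m=6,k=3: res = 123+9 = 132
m=6,k=4: res = 132+10 = 142
m=6,k=5: res = 142+11 = 153
m=6,k=6: res = 153+12 = 165
m=6,k=7: res = 165+13 = 178
m=7,k=1: res = 178+8 = 186
m=7,k=2: res = 186+9 = 195
m=7,k=3: res = 195+10 = 205
m=7,k=4: res = 205+11 = 216
m=7,k=5: res = 216+12 = 228
m=7,k=6: res = 228+13 = 241
m=7,k=7: res = 241+14 = 255
m=7,k=8: res = 255+15 = 270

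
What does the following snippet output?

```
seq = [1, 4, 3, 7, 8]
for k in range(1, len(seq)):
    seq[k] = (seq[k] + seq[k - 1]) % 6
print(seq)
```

[1, 5, 2, 3, 5]

k=1: seq[1] = (4+1)%6 = 5 → [1, 5, 3, 7, 8]
k=2: seq[2] = (3+5)%6 = 2 → [1, 5, 2, 7, 8]
k=3: seq[3] = (7+2)%6 = 3 → [1, 5, 2, 3, 8]
k=4: seq[4] = (8+3)%6 = 5 → [1, 5, 2, 3, 5]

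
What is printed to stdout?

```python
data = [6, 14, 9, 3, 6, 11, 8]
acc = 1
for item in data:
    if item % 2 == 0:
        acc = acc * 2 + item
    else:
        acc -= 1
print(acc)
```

item=6: even, acc = 1*2+6 = 8
item=14: even, acc = 8*2+14 = 30
item=9: not even, acc = 30-1 = 29
item=3: not even, acc = 29-1 = 28
item=6: even, acc = 28*2+6 = 62
item=11: not even, acc = 62-1 = 61
item=8: even, acc = 61*2+8 = 130

130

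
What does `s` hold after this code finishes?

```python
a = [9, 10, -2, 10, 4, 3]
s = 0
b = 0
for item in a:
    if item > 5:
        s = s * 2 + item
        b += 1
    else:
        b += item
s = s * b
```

item=9: >5, s = 0*2+9 = 9; b=1
item=10: >5, s = 9*2+10 = 28; b=2
item=-2: not >5; b=0
item=10: >5, s = 28*2+10 = 66; b=1
item=4: not >5; b=5
item=3: not >5; b=8
s*b = 66*8 = 528

528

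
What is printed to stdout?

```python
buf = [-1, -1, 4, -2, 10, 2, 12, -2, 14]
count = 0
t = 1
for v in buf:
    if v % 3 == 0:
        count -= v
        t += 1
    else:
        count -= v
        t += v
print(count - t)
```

v=-1: not %3==0, count = 0-(-1) = 1; t=0
v=-1: not %3==0, count = 1-(-1) = 2; t=-1
v=4: not %3==0, count = 2-4 = -2; t=3
v=-2: not %3==0, count = (-2)-(-2) = 0; t=1
v=10: not %3==0, count = 0-10 = -10; t=11
v=2: not %3==0, count = (-10)-2 = -12; t=13
v=12: %3==0, count = (-12)-12 = -24; t=14
v=-2: not %3==0, count = (-24)-(-2) = -22; t=12
v=14: not %3==0, count = (-22)-14 = -36; t=26
count-t = (-36)-26 = -62

-62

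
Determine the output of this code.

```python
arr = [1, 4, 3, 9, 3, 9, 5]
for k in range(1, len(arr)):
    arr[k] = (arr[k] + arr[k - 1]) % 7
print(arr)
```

k=1: arr[1] = (4+1)%7 = 5 → [1, 5, 3, 9, 3, 9, 5]
k=2: arr[2] = (3+5)%7 = 1 → [1, 5, 1, 9, 3, 9, 5]
k=3: arr[3] = (9+1)%7 = 3 → [1, 5, 1, 3, 3, 9, 5]
k=4: arr[4] = (3+3)%7 = 6 → [1, 5, 1, 3, 6, 9, 5]
k=5: arr[5] = (9+6)%7 = 1 → [1, 5, 1, 3, 6, 1, 5]
k=6: arr[6] = (5+1)%7 = 6 → [1, 5, 1, 3, 6, 1, 6]

[1, 5, 1, 3, 6, 1, 6]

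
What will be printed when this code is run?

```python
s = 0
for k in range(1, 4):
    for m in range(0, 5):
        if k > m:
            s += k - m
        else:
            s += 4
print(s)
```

46

k=1,m=0: 1>0, s = 0+1 = 1
k=1,m=1: not 1>1, s = 1+4 = 5
k=1,m=2: not 1>2, s = 5+4 = 9
k=1,m=3: not 1>3, s = 9+4 = 13
k=1,m=4: not 1>4, s = 13+4 = 17
k=2,m=0: 2>0, s = 17+2 = 19
k=2,m=1: 2>1, s = 19+1 = 20
k=2,m=2: not 2>2, s = 20+4 = 24
k=2,m=3: not 2>3, s = 24+4 = 28
k=2,m=4: not 2>4, s = 28+4 = 32
k=3,m=0: 3>0, s = 32+3 = 35
k=3,m=1: 3>1, s = 35+2 = 37
k=3,m=2: 3>2, s = 37+1 = 38
k=3,m=3: not 3>3, s = 38+4 = 42
k=3,m=4: not 3>4, s = 42+4 = 46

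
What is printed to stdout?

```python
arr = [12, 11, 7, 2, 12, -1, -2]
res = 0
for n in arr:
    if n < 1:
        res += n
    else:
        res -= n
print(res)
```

-47

n=12: not <1, res = 0-12 = -12
n=11: not <1, res = (-12)-11 = -23
n=7: not <1, res = (-23)-7 = -30
n=2: not <1, res = (-30)-2 = -32
n=12: not <1, res = (-32)-12 = -44
n=-1: <1, res = (-44)+(-1) = -45
n=-2: <1, res = (-45)+(-2) = -47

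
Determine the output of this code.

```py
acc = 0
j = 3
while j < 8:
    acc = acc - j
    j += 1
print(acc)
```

j=3: acc = 0-3 = -3
j=4: acc = (-3)-4 = -7
j=5: acc = (-7)-5 = -12
j=6: acc = (-12)-6 = -18
j=7: acc = (-18)-7 = -25

-25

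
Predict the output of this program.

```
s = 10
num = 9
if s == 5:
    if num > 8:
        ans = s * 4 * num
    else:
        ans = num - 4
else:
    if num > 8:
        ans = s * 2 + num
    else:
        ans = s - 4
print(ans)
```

s=10, num=9
s == 5 is False; num > 8 is True
→ ans = s * 2 + num = 29

29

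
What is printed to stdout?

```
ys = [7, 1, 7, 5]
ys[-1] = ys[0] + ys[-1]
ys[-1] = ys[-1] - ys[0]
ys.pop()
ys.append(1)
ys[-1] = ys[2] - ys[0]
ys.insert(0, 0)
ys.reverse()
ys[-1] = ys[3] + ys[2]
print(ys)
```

[0, 7, 1, 7, 8]

ys[-1] = ys[0]+ys[-1] = 7+5 = 12 → [7, 1, 7, 12]
ys[-1] = ys[-1]-ys[0] = 12-7 = 5 → [7, 1, 7, 5]
pop() removes 5 → [7, 1, 7]
append 1 → [7, 1, 7, 1]
ys[-1] = ys[2]-ys[0] = 7-7 = 0 → [7, 1, 7, 0]
insert 0 at 0 → [0, 7, 1, 7, 0]
reverse → [0, 7, 1, 7, 0]
ys[-1] = ys[3]+ys[2] = 7+1 = 8 → [0, 7, 1, 7, 8]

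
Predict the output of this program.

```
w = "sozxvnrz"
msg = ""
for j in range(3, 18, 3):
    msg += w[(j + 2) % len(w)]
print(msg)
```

nsxro

j=3: add w[5]='n' → 'n'
j=6: add w[0]='s' → 'ns'
j=9: add w[3]='x' → 'nsx'
j=12: add w[6]='r' → 'nsxr'
j=15: add w[1]='o' → 'nsxro'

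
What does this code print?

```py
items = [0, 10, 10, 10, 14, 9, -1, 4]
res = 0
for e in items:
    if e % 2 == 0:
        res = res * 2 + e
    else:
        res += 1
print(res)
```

e=0: even, res = 0*2+0 = 0
e=10: even, res = 0*2+10 = 10
e=10: even, res = 10*2+10 = 30
e=10: even, res = 30*2+10 = 70
e=14: even, res = 70*2+14 = 154
e=9: not even, res = 154+1 = 155
e=-1: not even, res = 155+1 = 156
e=4: even, res = 156*2+4 = 316

316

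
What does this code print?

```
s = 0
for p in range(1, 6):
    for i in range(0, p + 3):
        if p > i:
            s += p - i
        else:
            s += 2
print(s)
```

p=1,i=0: 1>0, s = 0+1 = 1
p=1,i=1: not 1>1, s = 1+2 = 3
p=1,i=2: not 1>2, s = 3+2 = 5
p=1,i=3: not 1>3, s = 5+2 = 7
p=2,i=0: 2>0, s = 7+2 = 9
p=2,i=1: 2>1, s = 9+1 = 10
p=2,i=2: not 2>2, s = 10+2 = 12
p=2,i=3: not 2>3, s = 12+2 = 14
p=2,i=4: not 2>4, s = 14+2 = 16
p=3,i=0: 3>0, s = 16+3 = 19
p=3,i=1: 3>1, s = 19+2 = 21
p=3,i=2: 3>2, s = 21+1 = 22
p=3,i=3: not 3>3, s = 22+2 = 24
p=3,i=4: not 3>4, s = 24+2 = 26
p=3,i=5: not 3>5, s = 26+2 = 28
p=4,i=0: 4>0, s = 28+4 = 32
p=4,i=1: 4>1, s = 32+3 = 35
p=4,i=2: 4>2, s = 35+2 = 37
p=4,i=3: 4>3, s = 37+1 = 38
p=4,i=4: not 4>4, s = 38+2 = 40
p=4,i=5: not 4>5, s = 40+2 = 42
p=4,i=6: not 4>6, s = 42+2 = 44
p=5,i=0: 5>0, s = 44+5 = 49
p=5,i=1: 5>1, s = 49+4 = 53
p=5,i=2: 5>2, s = 53+3 = 56
p=5,i=3: 5>3, s = 56+2 = 58
p=5,i=4: 5>4, s = 58+1 = 59
p=5,i=5: not 5>5, s = 59+2 = 61
p=5,i=6: not 5>6, s = 61+2 = 63
p=5,i=7: not 5>7, s = 63+2 = 65

65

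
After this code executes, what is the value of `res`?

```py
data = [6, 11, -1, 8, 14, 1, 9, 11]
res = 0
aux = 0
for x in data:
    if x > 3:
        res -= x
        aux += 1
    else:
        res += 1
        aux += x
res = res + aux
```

-51

x=6: >3, res = 0-6 = -6; aux=1
x=11: >3, res = (-6)-11 = -17; aux=2
x=-1: not >3, res = (-17)+1 = -16; aux=1
x=8: >3, res = (-16)-8 = -24; aux=2
x=14: >3, res = (-24)-14 = -38; aux=3
x=1: not >3, res = (-38)+1 = -37; aux=4
x=9: >3, res = (-37)-9 = -46; aux=5
x=11: >3, res = (-46)-11 = -57; aux=6
res+aux = (-57)+6 = -51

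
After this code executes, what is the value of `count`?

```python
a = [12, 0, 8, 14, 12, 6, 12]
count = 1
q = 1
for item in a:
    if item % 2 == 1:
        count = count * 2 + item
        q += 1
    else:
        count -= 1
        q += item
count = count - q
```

item=12: not odd, count = 1-1 = 0; q=13
item=0: not odd, count = 0-1 = -1; q=13
item=8: not odd, count = (-1)-1 = -2; q=21
item=14: not odd, count = (-2)-1 = -3; q=35
item=12: not odd, count = (-3)-1 = -4; q=47
item=6: not odd, count = (-4)-1 = -5; q=53
item=12: not odd, count = (-5)-1 = -6; q=65
count-q = (-6)-65 = -71

-71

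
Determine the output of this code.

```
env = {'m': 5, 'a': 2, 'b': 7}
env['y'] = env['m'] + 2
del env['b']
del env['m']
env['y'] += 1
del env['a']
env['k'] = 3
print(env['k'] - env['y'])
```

-5

env['y'] = env['m']+2 = 7 → {'m': 5, 'a': 2, 'b': 7, 'y': 7}
del 'b' → {'m': 5, 'a': 2, 'y': 7}
del 'm' → {'a': 2, 'y': 7}
env['y'] = 7+1 = 8 → {'a': 2, 'y': 8}
del 'a' → {'y': 8}
env['k'] = 3 → {'y': 8, 'k': 3}
env['k']-env['y'] = 3-8 = -5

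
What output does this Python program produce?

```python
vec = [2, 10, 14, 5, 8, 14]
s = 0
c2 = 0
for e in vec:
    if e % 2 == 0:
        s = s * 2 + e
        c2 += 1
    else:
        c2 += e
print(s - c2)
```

188

e=2: even, s = 0*2+2 = 2; c2=1
e=10: even, s = 2*2+10 = 14; c2=2
e=14: even, s = 14*2+14 = 42; c2=3
e=5: not even; c2=8
e=8: even, s = 42*2+8 = 92; c2=9
e=14: even, s = 92*2+14 = 198; c2=10
s-c2 = 198-10 = 188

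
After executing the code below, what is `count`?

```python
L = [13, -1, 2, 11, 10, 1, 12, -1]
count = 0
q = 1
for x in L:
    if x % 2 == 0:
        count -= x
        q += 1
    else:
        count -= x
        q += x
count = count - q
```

x=13: not even, count = 0-13 = -13; q=14
x=-1: not even, count = (-13)-(-1) = -12; q=13
x=2: even, count = (-12)-2 = -14; q=14
x=11: not even, count = (-14)-11 = -25; q=25
x=10: even, count = (-25)-10 = -35; q=26
x=1: not even, count = (-35)-1 = -36; q=27
x=12: even, count = (-36)-12 = -48; q=28
x=-1: not even, count = (-48)-(-1) = -47; q=27
count-q = (-47)-27 = -74

-74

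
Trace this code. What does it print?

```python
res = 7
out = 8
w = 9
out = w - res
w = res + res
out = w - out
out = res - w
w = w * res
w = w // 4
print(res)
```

7

out = 9-7 = 2
w = 7+7 = 14
out = 14-2 = 12
out = 7-14 = -7
w = 14*7 = 98
w = 98//4 = 24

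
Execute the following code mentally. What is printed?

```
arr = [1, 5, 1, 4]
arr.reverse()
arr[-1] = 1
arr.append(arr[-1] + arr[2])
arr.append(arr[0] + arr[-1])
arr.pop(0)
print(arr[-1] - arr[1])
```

5

reverse → [4, 1, 5, 1]
arr[-1] = 1 → [4, 1, 5, 1]
append arr[-1]+arr[2] = 1+5 = 6 → [4, 1, 5, 1, 6]
append arr[0]+arr[-1] = 4+6 = 10 → [4, 1, 5, 1, 6, 10]
pop(0) removes 4 → [1, 5, 1, 6, 10]
arr[-1]-arr[1] = 10-5 = 5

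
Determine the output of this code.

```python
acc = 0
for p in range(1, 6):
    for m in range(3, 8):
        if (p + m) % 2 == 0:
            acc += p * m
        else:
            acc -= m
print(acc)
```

135

p=1,m=3: even sum, acc = 0+3 = 3
p=1,m=4: odd sum, acc = 3-4 = -1
p=1,m=5: even sum, acc = (-1)+5 = 4
p=1,m=6: odd sum, acc = 4-6 = -2
p=1,m=7: even sum, acc = (-2)+7 = 5
p=2,m=3: odd sum, acc = 5-3 = 2
p=2,m=4: even sum, acc = 2+8 = 10
p=2,m=5: odd sum, acc = 10-5 = 5
p=2,m=6: even sum, acc = 5+12 = 17
p=2,m=7: odd sum, acc = 17-7 = 10
p=3,m=3: even sum, acc = 10+9 = 19
p=3,m=4: odd sum, acc = 19-4 = 15
p=3,m=5: even sum, acc = 15+15 = 30
p=3,m=6: odd sum, acc = 30-6 = 24
p=3,m=7: even sum, acc = 24+21 = 45
p=4,m=3: odd sum, acc = 45-3 = 42
p=4,m=4: even sum, acc = 42+16 = 58
p=4,m=5: odd sum, acc = 58-5 = 53
p=4,m=6: even sum, acc = 53+24 = 77
p=4,m=7: odd sum, acc = 77-7 = 70
p=5,m=3: even sum, acc = 70+15 = 85
p=5,m=4: odd sum, acc = 85-4 = 81
p=5,m=5: even sum, acc = 81+25 = 106
p=5,m=6: odd sum, acc = 106-6 = 100
p=5,m=7: even sum, acc = 100+35 = 135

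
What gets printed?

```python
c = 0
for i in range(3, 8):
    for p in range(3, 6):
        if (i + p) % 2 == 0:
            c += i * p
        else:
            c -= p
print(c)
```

i=3,p=3: even sum, c = 0+9 = 9
i=3,p=4: odd sum, c = 9-4 = 5
i=3,p=5: even sum, c = 5+15 = 20
i=4,p=3: odd sum, c = 20-3 = 17
i=4,p=4: even sum, c = 17+16 = 33
i=4,p=5: odd sum, c = 33-5 = 28
i=5,p=3: even sum, c = 28+15 = 43
i=5,p=4: odd sum, c = 43-4 = 39
i=5,p=5: even sum, c = 39+25 = 64
i=6,p=3: odd sum, c = 64-3 = 61
i=6,p=4: even sum, c = 61+24 = 85
i=6,p=5: odd sum, c = 85-5 = 80
i=7,p=3: even sum, c = 80+21 = 101
i=7,p=4: odd sum, c = 101-4 = 97
i=7,p=5: even sum, c = 97+35 = 132

132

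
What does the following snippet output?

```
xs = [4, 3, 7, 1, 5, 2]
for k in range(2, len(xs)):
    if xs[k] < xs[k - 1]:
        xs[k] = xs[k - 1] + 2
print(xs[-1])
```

k=2: 7>=3, unchanged → [4, 3, 7, 1, 5, 2]
k=3: 1<7, xs[3] = 7+2 = 9 → [4, 3, 7, 9, 5, 2]
k=4: 5<9, xs[4] = 9+2 = 11 → [4, 3, 7, 9, 11, 2]
k=5: 2<11, xs[5] = 11+2 = 13 → [4, 3, 7, 9, 11, 13]

13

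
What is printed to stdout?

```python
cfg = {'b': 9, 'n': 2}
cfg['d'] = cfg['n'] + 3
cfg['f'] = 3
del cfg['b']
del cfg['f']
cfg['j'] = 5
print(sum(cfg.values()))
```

12

cfg['d'] = cfg['n']+3 = 5 → {'b': 9, 'n': 2, 'd': 5}
cfg['f'] = 3 → {'b': 9, 'n': 2, 'd': 5, 'f': 3}
del 'b' → {'n': 2, 'd': 5, 'f': 3}
del 'f' → {'n': 2, 'd': 5}
cfg['j'] = 5 → {'n': 2, 'd': 5, 'j': 5}
sum of values = 12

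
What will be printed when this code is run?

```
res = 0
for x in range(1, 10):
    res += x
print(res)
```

45

x=1: res = 0+1 = 1
x=2: res = 1+2 = 3
x=3: res = 3+3 = 6
x=4: res = 6+4 = 10
x=5: res = 10+5 = 15
x=6: res = 15+6 = 21
x=7: res = 21+7 = 28
x=8: res = 28+8 = 36
x=9: res = 36+9 = 45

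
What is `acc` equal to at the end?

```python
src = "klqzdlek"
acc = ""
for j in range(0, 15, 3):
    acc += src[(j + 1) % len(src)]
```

j=0: add src[1]='l' → 'l'
j=3: add src[4]='d' → 'ld'
j=6: add src[7]='k' → 'ldk'
j=9: add src[2]='q' → 'ldkq'
j=12: add src[5]='l' → 'ldkql'

'ldkql'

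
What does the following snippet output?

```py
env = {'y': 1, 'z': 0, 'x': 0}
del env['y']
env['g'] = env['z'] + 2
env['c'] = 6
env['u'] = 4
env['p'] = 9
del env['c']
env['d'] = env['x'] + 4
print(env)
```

{'z': 0, 'x': 0, 'g': 2, 'u': 4, 'p': 9, 'd': 4}

del 'y' → {'z': 0, 'x': 0}
env['g'] = env['z']+2 = 2 → {'z': 0, 'x': 0, 'g': 2}
env['c'] = 6 → {'z': 0, 'x': 0, 'g': 2, 'c': 6}
env['u'] = 4 → {'z': 0, 'x': 0, 'g': 2, 'c': 6, 'u': 4}
env['p'] = 9 → {'z': 0, 'x': 0, 'g': 2, 'c': 6, 'u': 4, 'p': 9}
del 'c' → {'z': 0, 'x': 0, 'g': 2, 'u': 4, 'p': 9}
env['d'] = env['x']+4 = 4 → {'z': 0, 'x': 0, 'g': 2, 'u': 4, 'p': 9, 'd': 4}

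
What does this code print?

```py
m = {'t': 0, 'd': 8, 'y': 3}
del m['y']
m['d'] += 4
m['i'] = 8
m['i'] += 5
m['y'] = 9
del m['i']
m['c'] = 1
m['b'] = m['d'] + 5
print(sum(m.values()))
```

39

del 'y' → {'t': 0, 'd': 8}
m['d'] = 8+4 = 12 → {'t': 0, 'd': 12}
m['i'] = 8 → {'t': 0, 'd': 12, 'i': 8}
m['i'] = 8+5 = 13 → {'t': 0, 'd': 12, 'i': 13}
m['y'] = 9 → {'t': 0, 'd': 12, 'i': 13, 'y': 9}
del 'i' → {'t': 0, 'd': 12, 'y': 9}
m['c'] = 1 → {'t': 0, 'd': 12, 'y': 9, 'c': 1}
m['b'] = m['d']+5 = 17 → {'t': 0, 'd': 12, 'y': 9, 'c': 1, 'b': 17}
sum of values = 39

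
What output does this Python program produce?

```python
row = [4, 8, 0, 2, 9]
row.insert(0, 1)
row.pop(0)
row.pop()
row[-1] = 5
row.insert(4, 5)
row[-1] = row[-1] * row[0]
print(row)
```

insert 1 at 0 → [1, 4, 8, 0, 2, 9]
pop(0) removes 1 → [4, 8, 0, 2, 9]
pop() removes 9 → [4, 8, 0, 2]
row[-1] = 5 → [4, 8, 0, 5]
insert 5 at 4 → [4, 8, 0, 5, 5]
row[-1] = row[-1]*row[0] = 5*4 = 20 → [4, 8, 0, 5, 20]

[4, 8, 0, 5, 20]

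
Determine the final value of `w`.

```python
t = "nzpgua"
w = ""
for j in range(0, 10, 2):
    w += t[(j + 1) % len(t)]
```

j=0: add t[1]='z' → 'z'
j=2: add t[3]='g' → 'zg'
j=4: add t[5]='a' → 'zga'
j=6: add t[1]='z' → 'zgaz'
j=8: add t[3]='g' → 'zgazg'

'zgazg'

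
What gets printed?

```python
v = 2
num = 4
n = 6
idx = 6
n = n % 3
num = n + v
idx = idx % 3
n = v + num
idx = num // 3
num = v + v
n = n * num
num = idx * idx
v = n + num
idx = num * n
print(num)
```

n = 6%3 = 0
num = 0+2 = 2
idx = 6%3 = 0
n = 2+2 = 4
idx = 2//3 = 0
num = 2+2 = 4
n = 4*4 = 16
num = 0*0 = 0
v = 16+0 = 16
idx = 0*16 = 0

0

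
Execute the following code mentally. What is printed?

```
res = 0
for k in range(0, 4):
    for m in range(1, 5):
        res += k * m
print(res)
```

60

k=0,m=1: res = 0+0 = 0
k=0,m=2: res = 0+0 = 0
k=0,m=3: res = 0+0 = 0
k=0,m=4: res = 0+0 = 0
k=1,m=1: res = 0+1 = 1
k=1,m=2: res = 1+2 = 3
k=1,m=3: res = 3+3 = 6
k=1,m=4: res = 6+4 = 10
k=2,m=1: res = 10+2 = 12
k=2,m=2: res = 12+4 = 16
k=2,m=3: res = 16+6 = 22
k=2,m=4: res = 22+8 = 30
k=3,m=1: res = 30+3 = 33
k=3,m=2: res = 33+6 = 39
k=3,m=3: res = 39+9 = 48
k=3,m=4: res = 48+12 = 60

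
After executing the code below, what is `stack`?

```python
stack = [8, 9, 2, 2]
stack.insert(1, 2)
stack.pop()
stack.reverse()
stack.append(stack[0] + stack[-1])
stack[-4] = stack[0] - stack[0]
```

insert 2 at 1 → [8, 2, 9, 2, 2]
pop() removes 2 → [8, 2, 9, 2]
reverse → [2, 9, 2, 8]
append stack[0]+stack[-1] = 2+8 = 10 → [2, 9, 2, 8, 10]
stack[-4] = stack[0]-stack[0] = 2-2 = 0 → [2, 0, 2, 8, 10]

[2, 0, 2, 8, 10]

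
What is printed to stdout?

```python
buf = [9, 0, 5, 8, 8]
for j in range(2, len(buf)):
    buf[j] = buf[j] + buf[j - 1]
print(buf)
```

j=2: buf[2] = 5+0 = 5 → [9, 0, 5, 8, 8]
j=3: buf[3] = 8+5 = 13 → [9, 0, 5, 13, 8]
j=4: buf[4] = 8+13 = 21 → [9, 0, 5, 13, 21]

[9, 0, 5, 13, 21]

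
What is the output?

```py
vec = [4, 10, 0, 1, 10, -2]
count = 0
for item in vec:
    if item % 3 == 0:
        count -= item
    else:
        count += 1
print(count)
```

5

item=4: not %3==0, count = 0+1 = 1
item=10: not %3==0, count = 1+1 = 2
item=0: %3==0, count = 2-0 = 2
item=1: not %3==0, count = 2+1 = 3
item=10: not %3==0, count = 3+1 = 4
item=-2: not %3==0, count = 4+1 = 5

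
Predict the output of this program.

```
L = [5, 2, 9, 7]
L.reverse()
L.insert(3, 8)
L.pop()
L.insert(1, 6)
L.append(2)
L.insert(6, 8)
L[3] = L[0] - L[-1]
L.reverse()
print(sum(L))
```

39

reverse → [7, 9, 2, 5]
insert 8 at 3 → [7, 9, 2, 8, 5]
pop() removes 5 → [7, 9, 2, 8]
insert 6 at 1 → [7, 6, 9, 2, 8]
append 2 → [7, 6, 9, 2, 8, 2]
insert 8 at 6 → [7, 6, 9, 2, 8, 2, 8]
L[3] = L[0]-L[-1] = 7-8 = -1 → [7, 6, 9, -1, 8, 2, 8]
reverse → [8, 2, 8, -1, 9, 6, 7]
sum = 39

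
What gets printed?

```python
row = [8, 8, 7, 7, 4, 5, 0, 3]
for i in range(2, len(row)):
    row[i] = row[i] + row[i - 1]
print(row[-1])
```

i=2: row[2] = 7+8 = 15 → [8, 8, 15, 7, 4, 5, 0, 3]
i=3: row[3] = 7+15 = 22 → [8, 8, 15, 22, 4, 5, 0, 3]
i=4: row[4] = 4+22 = 26 → [8, 8, 15, 22, 26, 5, 0, 3]
i=5: row[5] = 5+26 = 31 → [8, 8, 15, 22, 26, 31, 0, 3]
i=6: row[6] = 0+31 = 31 → [8, 8, 15, 22, 26, 31, 31, 3]
i=7: row[7] = 3+31 = 34 → [8, 8, 15, 22, 26, 31, 31, 34]

34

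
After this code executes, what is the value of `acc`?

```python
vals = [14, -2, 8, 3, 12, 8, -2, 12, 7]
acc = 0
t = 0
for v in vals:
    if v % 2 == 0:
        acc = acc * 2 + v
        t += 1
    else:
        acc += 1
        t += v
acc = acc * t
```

v=14: even, acc = 0*2+14 = 14; t=1
v=-2: even, acc = 14*2+(-2) = 26; t=2
v=8: even, acc = 26*2+8 = 60; t=3
v=3: not even, acc = 60+1 = 61; t=6
v=12: even, acc = 61*2+12 = 134; t=7
v=8: even, acc = 134*2+8 = 276; t=8
v=-2: even, acc = 276*2+(-2) = 550; t=9
v=12: even, acc = 550*2+12 = 1112; t=10
v=7: not even, acc = 1112+1 = 1113; t=17
acc*t = 1113*17 = 18921

18921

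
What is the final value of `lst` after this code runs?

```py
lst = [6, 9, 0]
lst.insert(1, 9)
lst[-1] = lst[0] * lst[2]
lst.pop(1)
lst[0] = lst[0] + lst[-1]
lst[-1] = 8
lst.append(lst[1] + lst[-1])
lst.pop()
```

insert 9 at 1 → [6, 9, 9, 0]
lst[-1] = lst[0]*lst[2] = 6*9 = 54 → [6, 9, 9, 54]
pop(1) removes 9 → [6, 9, 54]
lst[0] = lst[0]+lst[-1] = 6+54 = 60 → [60, 9, 54]
lst[-1] = 8 → [60, 9, 8]
append lst[1]+lst[-1] = 9+8 = 17 → [60, 9, 8, 17]
pop() removes 17 → [60, 9, 8]

[60, 9, 8]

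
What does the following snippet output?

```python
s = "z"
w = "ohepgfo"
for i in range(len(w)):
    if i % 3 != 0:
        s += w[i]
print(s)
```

zhegf

i=0: skip
i=1: add 'h' → 'zh'
i=2: add 'e' → 'zhe'
i=3: skip
i=4: add 'g' → 'zheg'
i=5: add 'f' → 'zhegf'
i=6: skip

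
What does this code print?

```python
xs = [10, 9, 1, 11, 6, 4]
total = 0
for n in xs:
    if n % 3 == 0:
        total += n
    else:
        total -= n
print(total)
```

n=10: not %3==0, total = 0-10 = -10
n=9: %3==0, total = (-10)+9 = -1
n=1: not %3==0, total = (-1)-1 = -2
n=11: not %3==0, total = (-2)-11 = -13
n=6: %3==0, total = (-13)+6 = -7
n=4: not %3==0, total = (-7)-4 = -11

-11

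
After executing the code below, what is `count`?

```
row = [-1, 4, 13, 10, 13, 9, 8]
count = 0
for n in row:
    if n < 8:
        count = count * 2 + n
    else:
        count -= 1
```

-3

n=-1: <8, count = 0*2+(-1) = -1
n=4: <8, count = (-1)*2+4 = 2
n=13: not <8, count = 2-1 = 1
n=10: not <8, count = 1-1 = 0
n=13: not <8, count = 0-1 = -1
n=9: not <8, count = (-1)-1 = -2
n=8: not <8, count = (-2)-1 = -3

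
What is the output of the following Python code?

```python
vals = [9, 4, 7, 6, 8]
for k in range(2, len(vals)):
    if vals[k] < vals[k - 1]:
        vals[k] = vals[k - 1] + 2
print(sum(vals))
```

k=2: 7>=4, unchanged → [9, 4, 7, 6, 8]
k=3: 6<7, vals[3] = 7+2 = 9 → [9, 4, 7, 9, 8]
k=4: 8<9, vals[4] = 9+2 = 11 → [9, 4, 7, 9, 11]
sum = 40

40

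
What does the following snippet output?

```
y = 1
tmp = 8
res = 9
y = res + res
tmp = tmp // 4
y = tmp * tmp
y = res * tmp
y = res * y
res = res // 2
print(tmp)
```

2

y = 9+9 = 18
tmp = 8//4 = 2
y = 2*2 = 4
y = 9*2 = 18
y = 9*18 = 162
res = 9//2 = 4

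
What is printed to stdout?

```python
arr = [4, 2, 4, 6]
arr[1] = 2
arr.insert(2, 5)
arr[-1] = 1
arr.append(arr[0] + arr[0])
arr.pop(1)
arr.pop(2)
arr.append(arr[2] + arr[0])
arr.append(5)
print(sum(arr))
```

28

arr[1] = 2 → [4, 2, 4, 6]
insert 5 at 2 → [4, 2, 5, 4, 6]
arr[-1] = 1 → [4, 2, 5, 4, 1]
append arr[0]+arr[0] = 4+4 = 8 → [4, 2, 5, 4, 1, 8]
pop(1) removes 2 → [4, 5, 4, 1, 8]
pop(2) removes 4 → [4, 5, 1, 8]
append arr[2]+arr[0] = 1+4 = 5 → [4, 5, 1, 8, 5]
append 5 → [4, 5, 1, 8, 5, 5]
sum = 28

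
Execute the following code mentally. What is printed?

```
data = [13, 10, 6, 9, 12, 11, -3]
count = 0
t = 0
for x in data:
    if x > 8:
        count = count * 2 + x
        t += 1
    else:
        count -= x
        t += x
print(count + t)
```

x=13: >8, count = 0*2+13 = 13; t=1
x=10: >8, count = 13*2+10 = 36; t=2
x=6: not >8, count = 36-6 = 30; t=8
x=9: >8, count = 30*2+9 = 69; t=9
x=12: >8, count = 69*2+12 = 150; t=10
x=11: >8, count = 150*2+11 = 311; t=11
x=-3: not >8, count = 311-(-3) = 314; t=8
count+t = 314+8 = 322

322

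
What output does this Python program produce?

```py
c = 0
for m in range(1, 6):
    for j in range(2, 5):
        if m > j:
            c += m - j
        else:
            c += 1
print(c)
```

m=1,j=2: not 1>2, c = 0+1 = 1
m=1,j=3: not 1>3, c = 1+1 = 2
m=1,j=4: not 1>4, c = 2+1 = 3
m=2,j=2: not 2>2, c = 3+1 = 4
m=2,j=3: not 2>3, c = 4+1 = 5
m=2,j=4: not 2>4, c = 5+1 = 6
m=3,j=2: 3>2, c = 6+1 = 7
m=3,j=3: not 3>3, c = 7+1 = 8
m=3,j=4: not 3>4, c = 8+1 = 9
m=4,j=2: 4>2, c = 9+2 = 11
m=4,j=3: 4>3, c = 11+1 = 12
m=4,j=4: not 4>4, c = 12+1 = 13
m=5,j=2: 5>2, c = 13+3 = 16
m=5,j=3: 5>3, c = 16+2 = 18
m=5,j=4: 5>4, c = 18+1 = 19

19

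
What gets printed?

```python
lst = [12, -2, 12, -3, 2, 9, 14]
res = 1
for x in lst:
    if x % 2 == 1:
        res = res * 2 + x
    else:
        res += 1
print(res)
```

22

x=12: not odd, res = 1+1 = 2
x=-2: not odd, res = 2+1 = 3
x=12: not odd, res = 3+1 = 4
x=-3: odd, res = 4*2+(-3) = 5
x=2: not odd, res = 5+1 = 6
x=9: odd, res = 6*2+9 = 21
x=14: not odd, res = 21+1 = 22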